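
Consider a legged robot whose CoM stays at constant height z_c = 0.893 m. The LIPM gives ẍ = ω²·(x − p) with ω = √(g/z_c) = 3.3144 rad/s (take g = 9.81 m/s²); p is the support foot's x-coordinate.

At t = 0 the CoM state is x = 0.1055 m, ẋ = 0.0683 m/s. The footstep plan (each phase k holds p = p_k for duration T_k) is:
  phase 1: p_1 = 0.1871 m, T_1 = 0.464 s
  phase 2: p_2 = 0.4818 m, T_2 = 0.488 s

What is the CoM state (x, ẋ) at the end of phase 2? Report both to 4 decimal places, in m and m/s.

x = -1.0077, ẋ = -4.7287

phase 1: p=0.1871, T=0.464, ωT=1.537882, cosh=2.434777, sinh=2.219942; start (x,ẋ)=(0.105500, 0.068300) → end (x,ẋ)=(0.034169, -0.434099)
phase 2: p=0.4818, T=0.488, ωT=1.617427, cosh=2.619257, sinh=2.420849; start (x,ẋ)=(0.034169, -0.434099) → end (x,ẋ)=(-1.007729, -4.728660)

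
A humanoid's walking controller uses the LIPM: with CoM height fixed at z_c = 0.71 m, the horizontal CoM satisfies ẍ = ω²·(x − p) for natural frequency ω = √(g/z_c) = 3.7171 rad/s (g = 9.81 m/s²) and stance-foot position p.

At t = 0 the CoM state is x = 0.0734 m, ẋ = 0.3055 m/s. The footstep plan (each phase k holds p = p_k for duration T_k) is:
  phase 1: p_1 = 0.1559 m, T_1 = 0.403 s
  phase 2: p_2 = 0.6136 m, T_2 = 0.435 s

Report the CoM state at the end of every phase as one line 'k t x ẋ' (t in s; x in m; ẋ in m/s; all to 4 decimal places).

phase 1: p=0.1559, T=0.403, ωT=1.497991, cosh=2.348137, sinh=2.124558; start (x,ẋ)=(0.073400, 0.305500) → end (x,ẋ)=(0.136791, 0.065837)
phase 2: p=0.6136, T=0.435, ωT=1.616938, cosh=2.618075, sinh=2.419569; start (x,ẋ)=(0.136791, 0.065837) → end (x,ẋ)=(-0.591865, -4.115946)

1 0.4030 0.1368 0.0658
2 0.8380 -0.5919 -4.1159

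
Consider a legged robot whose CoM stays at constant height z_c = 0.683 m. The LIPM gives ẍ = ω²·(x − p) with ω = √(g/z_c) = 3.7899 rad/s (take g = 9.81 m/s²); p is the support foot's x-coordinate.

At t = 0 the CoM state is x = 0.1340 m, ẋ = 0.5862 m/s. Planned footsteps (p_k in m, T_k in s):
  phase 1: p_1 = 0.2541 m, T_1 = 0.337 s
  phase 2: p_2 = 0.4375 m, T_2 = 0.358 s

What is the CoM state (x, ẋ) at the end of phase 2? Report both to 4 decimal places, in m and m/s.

phase 1: p=0.2541, T=0.337, ωT=1.277196, cosh=1.932694, sinh=1.653876; start (x,ẋ)=(0.134000, 0.586200) → end (x,ẋ)=(0.277796, 0.380155)
phase 2: p=0.4375, T=0.358, ωT=1.356784, cosh=2.070586, sinh=1.813098; start (x,ẋ)=(0.277796, 0.380155) → end (x,ẋ)=(0.288686, -0.310259)

x = 0.2887, ẋ = -0.3103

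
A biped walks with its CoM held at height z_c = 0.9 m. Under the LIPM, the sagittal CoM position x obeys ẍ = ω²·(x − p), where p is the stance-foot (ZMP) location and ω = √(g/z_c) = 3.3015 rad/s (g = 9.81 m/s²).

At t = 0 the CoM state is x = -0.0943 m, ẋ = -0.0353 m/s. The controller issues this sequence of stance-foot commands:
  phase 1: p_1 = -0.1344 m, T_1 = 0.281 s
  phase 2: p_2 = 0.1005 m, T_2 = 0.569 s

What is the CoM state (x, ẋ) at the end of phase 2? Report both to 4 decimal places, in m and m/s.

x = -0.4412, ẋ = -1.6800

phase 1: p=-0.1344, T=0.281, ωT=0.927722, cosh=1.462097, sinh=1.066644; start (x,ẋ)=(-0.094300, -0.035300) → end (x,ẋ)=(-0.087175, 0.089601)
phase 2: p=0.1005, T=0.569, ωT=1.878553, cosh=3.348422, sinh=3.195611; start (x,ẋ)=(-0.087175, 0.089601) → end (x,ẋ)=(-0.441186, -1.680002)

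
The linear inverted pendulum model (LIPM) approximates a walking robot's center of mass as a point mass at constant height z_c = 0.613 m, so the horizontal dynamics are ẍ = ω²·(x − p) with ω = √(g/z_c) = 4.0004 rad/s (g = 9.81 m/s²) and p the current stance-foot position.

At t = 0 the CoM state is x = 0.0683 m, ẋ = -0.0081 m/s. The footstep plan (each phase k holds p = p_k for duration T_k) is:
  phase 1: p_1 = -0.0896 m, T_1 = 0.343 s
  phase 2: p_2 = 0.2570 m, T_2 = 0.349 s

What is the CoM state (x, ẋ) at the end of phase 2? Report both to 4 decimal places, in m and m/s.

phase 1: p=-0.0896, T=0.343, ωT=1.372137, cosh=2.098667, sinh=1.845103; start (x,ẋ)=(0.068300, -0.008100) → end (x,ẋ)=(0.238044, 1.148484)
phase 2: p=0.2570, T=0.349, ωT=1.396140, cosh=2.143563, sinh=1.896012; start (x,ẋ)=(0.238044, 1.148484) → end (x,ẋ)=(0.760696, 2.318068)

x = 0.7607, ẋ = 2.3181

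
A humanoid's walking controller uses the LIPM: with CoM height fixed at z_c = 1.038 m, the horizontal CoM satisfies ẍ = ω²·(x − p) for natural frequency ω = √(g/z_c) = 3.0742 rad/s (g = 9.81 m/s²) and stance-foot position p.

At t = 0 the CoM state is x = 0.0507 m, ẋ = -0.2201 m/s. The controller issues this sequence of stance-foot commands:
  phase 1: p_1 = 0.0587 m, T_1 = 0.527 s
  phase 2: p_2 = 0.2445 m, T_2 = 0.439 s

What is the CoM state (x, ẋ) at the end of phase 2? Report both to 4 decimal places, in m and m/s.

x = -0.9117, ẋ = -3.4161

phase 1: p=0.0587, T=0.527, ωT=1.620103, cosh=2.625746, sinh=2.427867; start (x,ẋ)=(0.050700, -0.220100) → end (x,ẋ)=(-0.136131, -0.637637)
phase 2: p=0.2445, T=0.439, ωT=1.349574, cosh=2.057566, sinh=1.798216; start (x,ẋ)=(-0.136131, -0.637637) → end (x,ẋ)=(-0.911652, -3.416137)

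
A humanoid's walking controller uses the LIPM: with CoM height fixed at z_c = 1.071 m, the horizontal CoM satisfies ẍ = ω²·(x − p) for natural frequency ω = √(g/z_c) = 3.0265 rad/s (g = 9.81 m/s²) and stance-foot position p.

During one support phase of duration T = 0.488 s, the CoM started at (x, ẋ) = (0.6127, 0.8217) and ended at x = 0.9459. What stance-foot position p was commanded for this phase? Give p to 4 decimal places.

ωT = 3.0265·0.488 = 1.476932; cosh(ωT) = 2.303913, sinh(ωT) = 2.075576
x(T) = p + (x₀−p)·cosh(ωT) + (ẋ₀/ω)·sinh(ωT) ⇒ p·(1 − cosh) = x(T) − x₀·cosh − (ẋ₀/ω)·sinh
numerator   = 0.9459 − (0.6127)·2.303913 − (0.8217/3.0265)·2.075576 = -1.029230
denominator = 1 − 2.303913 = -1.303913
p = -1.029230 / -1.303913 = 0.7893

p = 0.7893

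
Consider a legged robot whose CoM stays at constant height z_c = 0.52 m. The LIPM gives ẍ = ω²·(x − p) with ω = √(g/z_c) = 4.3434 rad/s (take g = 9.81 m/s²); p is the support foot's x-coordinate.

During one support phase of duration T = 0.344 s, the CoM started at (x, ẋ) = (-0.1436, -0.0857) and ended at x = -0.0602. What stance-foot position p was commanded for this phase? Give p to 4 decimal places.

p = -0.2370

ωT = 4.3434·0.344 = 1.494130; cosh(ωT) = 2.339950, sinh(ωT) = 2.115506
x(T) = p + (x₀−p)·cosh(ωT) + (ẋ₀/ω)·sinh(ωT) ⇒ p·(1 − cosh) = x(T) − x₀·cosh − (ẋ₀/ω)·sinh
numerator   = -0.0602 − (-0.1436)·2.339950 − (-0.0857/4.3434)·2.115506 = 0.317558
denominator = 1 − 2.339950 = -1.339950
p = 0.317558 / -1.339950 = -0.2370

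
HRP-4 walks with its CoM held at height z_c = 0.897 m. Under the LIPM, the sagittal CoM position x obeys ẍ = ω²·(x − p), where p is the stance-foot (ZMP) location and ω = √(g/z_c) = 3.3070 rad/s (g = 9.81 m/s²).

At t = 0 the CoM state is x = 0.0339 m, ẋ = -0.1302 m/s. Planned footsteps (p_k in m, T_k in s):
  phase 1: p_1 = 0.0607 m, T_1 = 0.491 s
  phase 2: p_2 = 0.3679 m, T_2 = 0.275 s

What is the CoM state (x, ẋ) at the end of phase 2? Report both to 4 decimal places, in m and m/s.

x = -0.4915, ẋ = -2.4361

phase 1: p=0.0607, T=0.491, ωT=1.623737, cosh=2.634585, sinh=2.437424; start (x,ẋ)=(0.033900, -0.130200) → end (x,ẋ)=(-0.105871, -0.559046)
phase 2: p=0.3679, T=0.275, ωT=0.909425, cosh=1.442825, sinh=1.040069; start (x,ẋ)=(-0.105871, -0.559046) → end (x,ẋ)=(-0.491491, -2.436145)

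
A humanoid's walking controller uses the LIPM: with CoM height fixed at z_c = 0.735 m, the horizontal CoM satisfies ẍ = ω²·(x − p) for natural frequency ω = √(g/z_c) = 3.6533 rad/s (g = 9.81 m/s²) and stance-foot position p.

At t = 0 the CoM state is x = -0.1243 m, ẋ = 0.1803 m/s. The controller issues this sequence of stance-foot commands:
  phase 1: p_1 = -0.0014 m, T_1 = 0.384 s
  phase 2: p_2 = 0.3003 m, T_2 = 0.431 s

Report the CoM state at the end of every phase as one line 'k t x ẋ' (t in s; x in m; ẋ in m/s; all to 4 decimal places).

1 0.3840 -0.1721 -0.4690
2 0.8150 -1.1859 -5.1691

phase 1: p=-0.0014, T=0.384, ωT=1.402867, cosh=2.156367, sinh=1.910476; start (x,ẋ)=(-0.124300, 0.180300) → end (x,ẋ)=(-0.172130, -0.468993)
phase 2: p=0.3003, T=0.431, ωT=1.574572, cosh=2.517886, sinh=2.310790; start (x,ẋ)=(-0.172130, -0.468993) → end (x,ẋ)=(-1.185874, -5.169133)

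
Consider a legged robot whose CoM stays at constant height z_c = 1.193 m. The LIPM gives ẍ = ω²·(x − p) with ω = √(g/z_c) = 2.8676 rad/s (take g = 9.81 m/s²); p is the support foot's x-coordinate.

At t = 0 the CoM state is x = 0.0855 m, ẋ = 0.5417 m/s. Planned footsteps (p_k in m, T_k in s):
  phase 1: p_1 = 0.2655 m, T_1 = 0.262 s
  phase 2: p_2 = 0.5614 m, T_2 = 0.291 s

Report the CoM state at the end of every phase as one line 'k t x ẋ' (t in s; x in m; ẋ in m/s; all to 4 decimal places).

1 0.2620 0.1879 0.2766
2 0.5530 0.1403 -0.6225

phase 1: p=0.2655, T=0.262, ωT=0.751311, cosh=1.295763, sinh=0.824015; start (x,ẋ)=(0.085500, 0.541700) → end (x,ẋ)=(0.187922, 0.276584)
phase 2: p=0.5614, T=0.291, ωT=0.834472, cosh=1.368850, sinh=0.934746; start (x,ẋ)=(0.187922, 0.276584) → end (x,ẋ)=(0.140323, -0.622497)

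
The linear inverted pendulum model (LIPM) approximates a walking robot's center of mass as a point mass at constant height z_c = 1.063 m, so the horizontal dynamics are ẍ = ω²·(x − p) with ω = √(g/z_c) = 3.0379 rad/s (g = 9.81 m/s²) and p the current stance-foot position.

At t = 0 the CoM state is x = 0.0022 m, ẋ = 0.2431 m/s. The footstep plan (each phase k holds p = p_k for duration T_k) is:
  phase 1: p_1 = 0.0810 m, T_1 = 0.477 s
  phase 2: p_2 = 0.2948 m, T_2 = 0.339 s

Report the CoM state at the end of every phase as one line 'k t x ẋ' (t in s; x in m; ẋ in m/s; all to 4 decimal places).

phase 1: p=0.0810, T=0.477, ωT=1.449078, cosh=2.246987, sinh=2.012200; start (x,ẋ)=(0.002200, 0.243100) → end (x,ẋ)=(0.064958, 0.064549)
phase 2: p=0.2948, T=0.339, ωT=1.029848, cosh=1.578851, sinh=1.221790; start (x,ẋ)=(0.064958, 0.064549) → end (x,ẋ)=(-0.042125, -0.751184)

1 0.4770 0.0650 0.0645
2 0.8160 -0.0421 -0.7512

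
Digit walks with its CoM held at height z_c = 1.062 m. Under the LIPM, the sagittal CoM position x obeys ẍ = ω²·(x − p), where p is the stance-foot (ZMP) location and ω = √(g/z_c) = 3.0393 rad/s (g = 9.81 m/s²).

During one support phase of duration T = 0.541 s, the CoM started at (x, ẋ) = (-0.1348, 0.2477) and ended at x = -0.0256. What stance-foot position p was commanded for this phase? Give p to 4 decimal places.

p = -0.0791

ωT = 3.0393·0.541 = 1.644261; cosh(ωT) = 2.685170, sinh(ωT) = 2.492014
x(T) = p + (x₀−p)·cosh(ωT) + (ẋ₀/ω)·sinh(ωT) ⇒ p·(1 − cosh) = x(T) − x₀·cosh − (ẋ₀/ω)·sinh
numerator   = -0.0256 − (-0.1348)·2.685170 − (0.2477/3.0393)·2.492014 = 0.133264
denominator = 1 − 2.685170 = -1.685170
p = 0.133264 / -1.685170 = -0.0791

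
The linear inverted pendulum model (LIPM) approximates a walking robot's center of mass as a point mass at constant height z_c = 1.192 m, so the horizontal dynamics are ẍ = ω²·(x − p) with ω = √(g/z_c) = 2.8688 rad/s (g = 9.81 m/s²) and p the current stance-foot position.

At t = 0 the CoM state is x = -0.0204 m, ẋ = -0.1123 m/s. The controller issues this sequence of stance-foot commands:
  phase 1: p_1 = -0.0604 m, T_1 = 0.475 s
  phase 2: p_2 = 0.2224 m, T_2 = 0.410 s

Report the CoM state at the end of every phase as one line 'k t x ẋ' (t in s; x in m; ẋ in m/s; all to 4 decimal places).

1 0.4750 -0.0486 -0.0243
2 0.8850 -0.2711 -1.1834

phase 1: p=-0.0604, T=0.475, ωT=1.362680, cosh=2.081311, sinh=1.825338; start (x,ẋ)=(-0.020400, -0.112300) → end (x,ẋ)=(-0.048601, -0.024270)
phase 2: p=0.2224, T=0.410, ωT=1.176208, cosh=1.775252, sinh=1.466805; start (x,ẋ)=(-0.048601, -0.024270) → end (x,ẋ)=(-0.271104, -1.183450)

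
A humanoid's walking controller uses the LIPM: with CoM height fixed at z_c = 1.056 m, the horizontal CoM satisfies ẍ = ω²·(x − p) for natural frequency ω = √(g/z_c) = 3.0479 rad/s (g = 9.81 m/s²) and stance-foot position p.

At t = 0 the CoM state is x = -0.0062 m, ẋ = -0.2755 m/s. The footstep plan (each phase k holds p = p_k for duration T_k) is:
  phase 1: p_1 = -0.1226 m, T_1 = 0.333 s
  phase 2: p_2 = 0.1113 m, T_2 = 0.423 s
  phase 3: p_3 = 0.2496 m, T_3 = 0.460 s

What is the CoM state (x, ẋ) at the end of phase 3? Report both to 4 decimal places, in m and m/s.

phase 1: p=-0.1226, T=0.333, ωT=1.014951, cosh=1.560824, sinh=1.198404; start (x,ẋ)=(-0.006200, -0.275500) → end (x,ẋ)=(-0.049244, -0.004843)
phase 2: p=0.1113, T=0.423, ωT=1.289262, cosh=1.952790, sinh=1.677316; start (x,ẋ)=(-0.049244, -0.004843) → end (x,ẋ)=(-0.204874, -0.830204)
phase 3: p=0.2496, T=0.460, ωT=1.402034, cosh=2.154776, sinh=1.908680; start (x,ẋ)=(-0.204874, -0.830204) → end (x,ẋ)=(-1.249586, -4.432789)

x = -1.2496, ẋ = -4.4328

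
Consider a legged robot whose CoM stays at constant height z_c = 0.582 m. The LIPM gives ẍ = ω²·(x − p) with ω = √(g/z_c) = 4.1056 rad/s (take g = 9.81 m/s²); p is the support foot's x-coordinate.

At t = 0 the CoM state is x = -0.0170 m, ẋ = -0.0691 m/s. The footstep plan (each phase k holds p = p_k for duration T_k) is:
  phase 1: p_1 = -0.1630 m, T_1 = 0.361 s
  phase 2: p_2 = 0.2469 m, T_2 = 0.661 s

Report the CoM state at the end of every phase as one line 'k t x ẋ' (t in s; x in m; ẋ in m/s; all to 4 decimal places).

phase 1: p=-0.1630, T=0.361, ωT=1.482122, cosh=2.314715, sinh=2.087560; start (x,ẋ)=(-0.017000, -0.069100) → end (x,ẋ)=(0.139813, 1.091373)
phase 2: p=0.2469, T=0.661, ωT=2.713802, cosh=7.576402, sinh=7.510118; start (x,ẋ)=(0.139813, 1.091373) → end (x,ẋ)=(1.431950, 4.966826)

1 0.3610 0.1398 1.0914
2 1.0220 1.4320 4.9668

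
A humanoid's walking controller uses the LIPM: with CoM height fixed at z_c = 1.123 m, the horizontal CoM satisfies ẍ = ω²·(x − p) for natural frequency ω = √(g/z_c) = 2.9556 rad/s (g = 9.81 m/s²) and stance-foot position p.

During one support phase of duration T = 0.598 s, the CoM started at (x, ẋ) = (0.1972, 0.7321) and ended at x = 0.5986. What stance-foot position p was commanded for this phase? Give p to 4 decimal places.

ωT = 2.9556·0.598 = 1.767449; cosh(ωT) = 3.013331, sinh(ωT) = 2.842563
x(T) = p + (x₀−p)·cosh(ωT) + (ẋ₀/ω)·sinh(ωT) ⇒ p·(1 − cosh) = x(T) − x₀·cosh − (ẋ₀/ω)·sinh
numerator   = 0.5986 − (0.1972)·3.013331 − (0.7321/2.9556)·2.842563 = -0.699730
denominator = 1 − 3.013331 = -2.013331
p = -0.699730 / -2.013331 = 0.3475

p = 0.3475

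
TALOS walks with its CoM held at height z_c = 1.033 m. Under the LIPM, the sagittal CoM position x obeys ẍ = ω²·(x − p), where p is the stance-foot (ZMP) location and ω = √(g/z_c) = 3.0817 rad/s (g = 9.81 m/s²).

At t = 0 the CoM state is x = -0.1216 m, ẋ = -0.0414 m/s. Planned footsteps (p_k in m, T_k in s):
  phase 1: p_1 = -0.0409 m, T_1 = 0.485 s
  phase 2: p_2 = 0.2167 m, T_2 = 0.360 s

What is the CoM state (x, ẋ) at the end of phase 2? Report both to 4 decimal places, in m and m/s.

phase 1: p=-0.0409, T=0.485, ωT=1.494625, cosh=2.340998, sinh=2.116665; start (x,ẋ)=(-0.121600, -0.041400) → end (x,ẋ)=(-0.258254, -0.623317)
phase 2: p=0.2167, T=0.360, ωT=1.109412, cosh=1.681164, sinh=1.351411; start (x,ẋ)=(-0.258254, -0.623317) → end (x,ẋ)=(-0.855118, -3.025913)

x = -0.8551, ẋ = -3.0259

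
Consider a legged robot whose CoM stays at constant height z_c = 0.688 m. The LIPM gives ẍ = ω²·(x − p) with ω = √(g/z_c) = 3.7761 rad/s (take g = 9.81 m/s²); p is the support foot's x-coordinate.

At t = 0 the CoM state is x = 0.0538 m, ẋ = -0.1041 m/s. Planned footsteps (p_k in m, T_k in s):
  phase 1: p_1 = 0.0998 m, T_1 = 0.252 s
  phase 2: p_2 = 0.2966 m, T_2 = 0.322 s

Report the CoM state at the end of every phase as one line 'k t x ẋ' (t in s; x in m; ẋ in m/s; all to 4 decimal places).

1 0.2520 0.0010 -0.3463
2 0.5740 -0.3869 -2.3528

phase 1: p=0.0998, T=0.252, ωT=0.951577, cosh=1.487961, sinh=1.101830; start (x,ẋ)=(0.053800, -0.104100) → end (x,ẋ)=(0.000978, -0.346285)
phase 2: p=0.2966, T=0.322, ωT=1.215904, cosh=1.834892, sinh=1.538451; start (x,ẋ)=(0.000978, -0.346285) → end (x,ẋ)=(-0.386917, -2.352763)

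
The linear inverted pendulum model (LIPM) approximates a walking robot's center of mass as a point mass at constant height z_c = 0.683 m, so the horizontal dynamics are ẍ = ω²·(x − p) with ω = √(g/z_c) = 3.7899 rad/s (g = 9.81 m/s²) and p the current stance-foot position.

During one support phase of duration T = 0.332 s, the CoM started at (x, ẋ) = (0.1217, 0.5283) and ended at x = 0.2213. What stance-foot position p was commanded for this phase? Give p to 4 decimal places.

ωT = 3.7899·0.332 = 1.258247; cosh(ωT) = 1.901699, sinh(ωT) = 1.617547
x(T) = p + (x₀−p)·cosh(ωT) + (ẋ₀/ω)·sinh(ωT) ⇒ p·(1 − cosh) = x(T) − x₀·cosh − (ẋ₀/ω)·sinh
numerator   = 0.2213 − (0.1217)·1.901699 − (0.5283/3.7899)·1.617547 = -0.235618
denominator = 1 − 1.901699 = -0.901699
p = -0.235618 / -0.901699 = 0.2613

p = 0.2613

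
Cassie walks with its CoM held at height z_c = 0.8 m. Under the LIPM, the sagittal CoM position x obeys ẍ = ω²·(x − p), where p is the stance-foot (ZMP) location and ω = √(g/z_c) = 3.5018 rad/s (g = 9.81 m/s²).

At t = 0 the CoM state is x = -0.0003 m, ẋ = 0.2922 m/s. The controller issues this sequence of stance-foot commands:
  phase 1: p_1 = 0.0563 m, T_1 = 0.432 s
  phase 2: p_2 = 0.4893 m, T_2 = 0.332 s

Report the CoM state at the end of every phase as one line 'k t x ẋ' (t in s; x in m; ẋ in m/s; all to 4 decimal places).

phase 1: p=0.0563, T=0.432, ωT=1.512778, cosh=2.379809, sinh=2.159512; start (x,ẋ)=(-0.000300, 0.292200) → end (x,ẋ)=(0.101799, 0.267361)
phase 2: p=0.4893, T=0.332, ωT=1.162598, cosh=1.755452, sinh=1.442779; start (x,ẋ)=(0.101799, 0.267361) → end (x,ẋ)=(-0.080785, -1.488443)

1 0.4320 0.1018 0.2674
2 0.7640 -0.0808 -1.4884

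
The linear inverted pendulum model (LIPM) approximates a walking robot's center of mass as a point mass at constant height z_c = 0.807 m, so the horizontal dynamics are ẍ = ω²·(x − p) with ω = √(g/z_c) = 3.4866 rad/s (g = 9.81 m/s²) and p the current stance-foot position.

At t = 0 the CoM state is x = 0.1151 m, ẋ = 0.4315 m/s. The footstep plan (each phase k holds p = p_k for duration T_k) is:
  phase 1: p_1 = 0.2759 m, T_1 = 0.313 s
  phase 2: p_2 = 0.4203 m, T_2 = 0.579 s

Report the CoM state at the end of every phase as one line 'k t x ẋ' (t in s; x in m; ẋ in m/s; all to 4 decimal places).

1 0.3130 0.1730 -0.0257
2 0.8920 -0.5545 -3.2875

phase 1: p=0.2759, T=0.313, ωT=1.091306, cosh=1.656969, sinh=1.321191; start (x,ẋ)=(0.115100, 0.431500) → end (x,ẋ)=(0.172969, -0.025738)
phase 2: p=0.4203, T=0.579, ωT=2.018741, cosh=3.830833, sinh=3.698010; start (x,ẋ)=(0.172969, -0.025738) → end (x,ẋ)=(-0.554480, -3.287549)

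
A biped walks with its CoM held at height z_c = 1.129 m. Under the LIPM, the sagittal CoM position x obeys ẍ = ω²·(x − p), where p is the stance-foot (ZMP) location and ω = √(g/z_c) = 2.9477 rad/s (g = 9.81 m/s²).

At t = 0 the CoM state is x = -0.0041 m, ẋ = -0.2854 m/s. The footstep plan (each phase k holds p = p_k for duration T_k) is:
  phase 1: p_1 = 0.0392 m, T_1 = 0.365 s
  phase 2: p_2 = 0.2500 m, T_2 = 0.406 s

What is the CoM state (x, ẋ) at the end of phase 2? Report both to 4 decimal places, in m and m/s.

x = -0.8079, ẋ = -2.9468

phase 1: p=0.0392, T=0.365, ωT=1.075910, cosh=1.636825, sinh=1.295837; start (x,ẋ)=(-0.004100, -0.285400) → end (x,ẋ)=(-0.157139, -0.632544)
phase 2: p=0.2500, T=0.406, ωT=1.196766, cosh=1.805784, sinh=1.503614; start (x,ẋ)=(-0.157139, -0.632544) → end (x,ẋ)=(-0.807864, -2.946762)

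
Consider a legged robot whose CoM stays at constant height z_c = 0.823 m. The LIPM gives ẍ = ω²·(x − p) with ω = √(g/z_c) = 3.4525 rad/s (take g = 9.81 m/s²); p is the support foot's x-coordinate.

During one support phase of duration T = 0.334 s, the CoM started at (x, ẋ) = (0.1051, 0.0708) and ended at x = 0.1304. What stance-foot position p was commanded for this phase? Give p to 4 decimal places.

p = 0.1104

ωT = 3.4525·0.334 = 1.153135; cosh(ωT) = 1.741878, sinh(ωT) = 1.426232
x(T) = p + (x₀−p)·cosh(ωT) + (ẋ₀/ω)·sinh(ωT) ⇒ p·(1 − cosh) = x(T) − x₀·cosh − (ẋ₀/ω)·sinh
numerator   = 0.1304 − (0.1051)·1.741878 − (0.0708/3.4525)·1.426232 = -0.081919
denominator = 1 − 1.741878 = -0.741878
p = -0.081919 / -0.741878 = 0.1104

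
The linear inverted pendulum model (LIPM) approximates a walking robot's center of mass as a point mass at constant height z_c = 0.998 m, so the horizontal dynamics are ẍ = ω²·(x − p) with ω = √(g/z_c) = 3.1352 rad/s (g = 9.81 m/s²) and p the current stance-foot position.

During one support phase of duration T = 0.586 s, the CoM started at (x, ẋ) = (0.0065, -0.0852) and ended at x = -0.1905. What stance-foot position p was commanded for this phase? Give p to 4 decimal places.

p = 0.0578

ωT = 3.1352·0.586 = 1.837227; cosh(ωT) = 3.219181, sinh(ωT) = 3.059922
x(T) = p + (x₀−p)·cosh(ωT) + (ẋ₀/ω)·sinh(ωT) ⇒ p·(1 − cosh) = x(T) − x₀·cosh − (ẋ₀/ω)·sinh
numerator   = -0.1905 − (0.0065)·3.219181 − (-0.0852/3.1352)·3.059922 = -0.128270
denominator = 1 − 3.219181 = -2.219181
p = -0.128270 / -2.219181 = 0.0578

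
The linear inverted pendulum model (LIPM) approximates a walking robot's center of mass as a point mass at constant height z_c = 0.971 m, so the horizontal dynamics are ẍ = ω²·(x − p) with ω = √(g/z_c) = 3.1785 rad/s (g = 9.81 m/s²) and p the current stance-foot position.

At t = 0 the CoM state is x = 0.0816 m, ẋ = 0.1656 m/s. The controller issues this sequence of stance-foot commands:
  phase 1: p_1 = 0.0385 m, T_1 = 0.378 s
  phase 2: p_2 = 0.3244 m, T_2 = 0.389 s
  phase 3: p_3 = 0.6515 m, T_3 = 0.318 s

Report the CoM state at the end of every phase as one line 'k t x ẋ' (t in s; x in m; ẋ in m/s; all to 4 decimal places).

phase 1: p=0.0385, T=0.378, ωT=1.201473, cosh=1.812881, sinh=1.512130; start (x,ẋ)=(0.081600, 0.165600) → end (x,ẋ)=(0.195417, 0.507365)
phase 2: p=0.3244, T=0.389, ωT=1.236437, cosh=1.866869, sinh=1.576452; start (x,ẋ)=(0.195417, 0.507365) → end (x,ẋ)=(0.335246, 0.300883)
phase 3: p=0.6515, T=0.318, ωT=1.010763, cosh=1.555819, sinh=1.191878; start (x,ẋ)=(0.335246, 0.300883) → end (x,ẋ)=(0.272291, -0.729974)

1 0.3780 0.1954 0.5074
2 0.7670 0.3352 0.3009
3 1.0850 0.2723 -0.7300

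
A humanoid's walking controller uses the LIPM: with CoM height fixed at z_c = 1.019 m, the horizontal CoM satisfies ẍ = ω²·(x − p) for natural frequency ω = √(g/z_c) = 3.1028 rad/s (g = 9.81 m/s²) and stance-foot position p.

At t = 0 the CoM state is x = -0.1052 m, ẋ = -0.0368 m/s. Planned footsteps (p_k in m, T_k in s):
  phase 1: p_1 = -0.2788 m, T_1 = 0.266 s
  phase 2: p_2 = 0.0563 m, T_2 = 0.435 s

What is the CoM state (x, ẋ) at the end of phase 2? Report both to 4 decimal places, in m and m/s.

x = 0.0891, ẋ = 0.3061

phase 1: p=-0.2788, T=0.266, ωT=0.825345, cosh=1.360376, sinh=0.922292; start (x,ẋ)=(-0.105200, -0.036800) → end (x,ẋ)=(-0.053577, 0.446727)
phase 2: p=0.0563, T=0.435, ωT=1.349718, cosh=2.057826, sinh=1.798512; start (x,ẋ)=(-0.053577, 0.446727) → end (x,ẋ)=(0.089133, 0.306124)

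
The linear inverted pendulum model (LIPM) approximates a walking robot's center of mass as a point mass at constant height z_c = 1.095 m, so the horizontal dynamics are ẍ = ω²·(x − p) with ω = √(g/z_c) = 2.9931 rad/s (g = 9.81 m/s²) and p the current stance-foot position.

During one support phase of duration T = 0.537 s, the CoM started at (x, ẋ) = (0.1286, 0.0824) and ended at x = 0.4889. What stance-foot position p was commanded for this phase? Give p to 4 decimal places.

p = -0.0560

ωT = 2.9931·0.537 = 1.607295; cosh(ωT) = 2.594862, sinh(ωT) = 2.394433
x(T) = p + (x₀−p)·cosh(ωT) + (ẋ₀/ω)·sinh(ωT) ⇒ p·(1 − cosh) = x(T) − x₀·cosh − (ẋ₀/ω)·sinh
numerator   = 0.4889 − (0.1286)·2.594862 − (0.0824/2.9931)·2.394433 = 0.089282
denominator = 1 − 2.594862 = -1.594862
p = 0.089282 / -1.594862 = -0.0560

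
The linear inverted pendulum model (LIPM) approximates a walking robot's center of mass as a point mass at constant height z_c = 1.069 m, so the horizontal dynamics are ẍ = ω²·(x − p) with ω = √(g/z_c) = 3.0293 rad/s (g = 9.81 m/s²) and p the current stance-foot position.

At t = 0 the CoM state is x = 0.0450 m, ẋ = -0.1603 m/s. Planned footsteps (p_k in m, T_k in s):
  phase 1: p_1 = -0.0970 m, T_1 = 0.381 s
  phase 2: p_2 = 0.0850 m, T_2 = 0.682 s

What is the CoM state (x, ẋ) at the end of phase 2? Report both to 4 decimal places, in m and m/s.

phase 1: p=-0.0970, T=0.381, ωT=1.154163, cosh=1.743345, sinh=1.428024; start (x,ẋ)=(0.045000, -0.160300) → end (x,ẋ)=(0.074989, 0.334821)
phase 2: p=0.0850, T=0.682, ωT=2.065983, cosh=4.009872, sinh=3.883178; start (x,ẋ)=(0.074989, 0.334821) → end (x,ẋ)=(0.474055, 1.224828)

x = 0.4741, ẋ = 1.2248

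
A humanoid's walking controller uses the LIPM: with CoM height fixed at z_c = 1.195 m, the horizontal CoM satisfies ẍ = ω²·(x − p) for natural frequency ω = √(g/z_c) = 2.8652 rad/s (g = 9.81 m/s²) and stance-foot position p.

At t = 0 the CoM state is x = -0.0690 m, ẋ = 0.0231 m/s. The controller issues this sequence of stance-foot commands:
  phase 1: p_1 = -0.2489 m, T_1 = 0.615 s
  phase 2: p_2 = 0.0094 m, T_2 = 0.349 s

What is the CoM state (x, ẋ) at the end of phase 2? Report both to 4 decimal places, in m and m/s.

x = 1.1042, ẋ = 3.3780

phase 1: p=-0.2489, T=0.615, ωT=1.762098, cosh=2.998164, sinh=2.826480; start (x,ẋ)=(-0.069000, 0.023100) → end (x,ẋ)=(0.313258, 1.526165)
phase 2: p=0.0094, T=0.349, ωT=0.999955, cosh=1.543028, sinh=1.175131; start (x,ẋ)=(0.313258, 1.526165) → end (x,ẋ)=(1.104201, 3.378000)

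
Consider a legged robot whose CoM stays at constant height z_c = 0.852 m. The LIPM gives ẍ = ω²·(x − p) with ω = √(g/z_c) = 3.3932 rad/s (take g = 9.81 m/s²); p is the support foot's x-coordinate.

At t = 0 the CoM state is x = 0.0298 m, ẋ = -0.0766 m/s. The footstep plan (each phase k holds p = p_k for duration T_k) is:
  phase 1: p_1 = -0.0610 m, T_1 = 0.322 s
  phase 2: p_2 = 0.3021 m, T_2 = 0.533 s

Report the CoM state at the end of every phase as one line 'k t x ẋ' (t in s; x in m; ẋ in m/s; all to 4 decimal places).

phase 1: p=-0.0610, T=0.322, ωT=1.092610, cosh=1.658694, sinh=1.323354; start (x,ẋ)=(0.029800, -0.076600) → end (x,ẋ)=(0.059735, 0.280673)
phase 2: p=0.3021, T=0.533, ωT=1.808576, cosh=3.132819, sinh=2.968931; start (x,ẋ)=(0.059735, 0.280673) → end (x,ẋ)=(-0.211606, -1.562328)

1 0.3220 0.0597 0.2807
2 0.8550 -0.2116 -1.5623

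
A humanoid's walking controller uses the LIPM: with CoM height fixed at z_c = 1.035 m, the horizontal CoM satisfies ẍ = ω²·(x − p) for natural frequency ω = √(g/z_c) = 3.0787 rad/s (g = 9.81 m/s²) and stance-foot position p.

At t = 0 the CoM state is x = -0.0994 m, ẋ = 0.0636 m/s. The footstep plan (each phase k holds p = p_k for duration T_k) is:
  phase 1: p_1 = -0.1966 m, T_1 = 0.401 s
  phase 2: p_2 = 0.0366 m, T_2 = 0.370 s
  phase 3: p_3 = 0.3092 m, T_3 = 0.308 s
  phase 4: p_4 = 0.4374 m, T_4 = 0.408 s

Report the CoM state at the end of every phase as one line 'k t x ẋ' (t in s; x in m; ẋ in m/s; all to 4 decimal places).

phase 1: p=-0.1966, T=0.401, ωT=1.234559, cosh=1.863912, sinh=1.572949; start (x,ẋ)=(-0.099400, 0.063600) → end (x,ẋ)=(0.017066, 0.589249)
phase 2: p=0.0366, T=0.370, ωT=1.139119, cosh=1.722058, sinh=1.401957; start (x,ẋ)=(0.017066, 0.589249) → end (x,ẋ)=(0.271290, 0.930410)
phase 3: p=0.3092, T=0.308, ωT=0.948240, cosh=1.484292, sinh=1.096870; start (x,ẋ)=(0.271290, 0.930410) → end (x,ẋ)=(0.584414, 1.252982)
phase 4: p=0.4374, T=0.408, ωT=1.256110, cosh=1.898246, sinh=1.613487; start (x,ẋ)=(0.584414, 1.252982) → end (x,ẋ)=(1.373133, 3.108754)

1 0.4010 0.0171 0.5892
2 0.7710 0.2713 0.9304
3 1.0790 0.5844 1.2530
4 1.4870 1.3731 3.1088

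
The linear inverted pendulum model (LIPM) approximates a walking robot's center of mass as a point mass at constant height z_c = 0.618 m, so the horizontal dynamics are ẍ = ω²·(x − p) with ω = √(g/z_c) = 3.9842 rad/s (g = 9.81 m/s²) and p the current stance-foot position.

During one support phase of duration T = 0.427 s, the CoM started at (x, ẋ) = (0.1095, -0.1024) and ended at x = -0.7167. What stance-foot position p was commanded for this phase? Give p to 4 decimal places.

p = 0.5234

ωT = 3.9842·0.427 = 1.701253; cosh(ωT) = 2.831634, sinh(ωT) = 2.649179
x(T) = p + (x₀−p)·cosh(ωT) + (ẋ₀/ω)·sinh(ωT) ⇒ p·(1 − cosh) = x(T) − x₀·cosh − (ẋ₀/ω)·sinh
numerator   = -0.7167 − (0.1095)·2.831634 − (-0.1024/3.9842)·2.649179 = -0.958676
denominator = 1 − 2.831634 = -1.831634
p = -0.958676 / -1.831634 = 0.5234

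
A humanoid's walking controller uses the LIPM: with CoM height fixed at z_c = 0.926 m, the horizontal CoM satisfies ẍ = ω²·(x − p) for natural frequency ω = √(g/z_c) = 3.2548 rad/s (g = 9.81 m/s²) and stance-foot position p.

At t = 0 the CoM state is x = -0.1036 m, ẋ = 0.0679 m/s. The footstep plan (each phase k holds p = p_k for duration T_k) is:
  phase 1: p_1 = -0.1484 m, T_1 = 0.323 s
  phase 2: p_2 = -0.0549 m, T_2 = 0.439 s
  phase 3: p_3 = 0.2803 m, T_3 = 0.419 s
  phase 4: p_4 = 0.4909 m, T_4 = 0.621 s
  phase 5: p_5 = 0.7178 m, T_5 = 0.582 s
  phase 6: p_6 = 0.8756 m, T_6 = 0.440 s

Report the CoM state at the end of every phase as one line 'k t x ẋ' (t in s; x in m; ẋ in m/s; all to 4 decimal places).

phase 1: p=-0.1484, T=0.323, ωT=1.051300, cosh=1.605426, sinh=1.255943; start (x,ẋ)=(-0.103600, 0.067900) → end (x,ẋ)=(-0.050276, 0.292144)
phase 2: p=-0.0549, T=0.439, ωT=1.428857, cosh=2.206755, sinh=1.967172; start (x,ẋ)=(-0.050276, 0.292144) → end (x,ẋ)=(0.131873, 0.674296)
phase 3: p=0.2803, T=0.419, ωT=1.363761, cosh=2.083286, sinh=1.827589; start (x,ẋ)=(0.131873, 0.674296) → end (x,ẋ)=(0.349705, 0.521843)
phase 4: p=0.4909, T=0.621, ωT=2.021231, cosh=3.840051, sinh=3.707558; start (x,ẋ)=(0.349705, 0.521843) → end (x,ẋ)=(0.543139, 0.300056)
phase 5: p=0.7178, T=0.582, ωT=1.894294, cosh=3.399138, sinh=3.248713; start (x,ẋ)=(0.543139, 0.300056) → end (x,ẋ)=(0.423598, -0.826918)
phase 6: p=0.8756, T=0.440, ωT=1.432112, cosh=2.213169, sinh=1.974365; start (x,ẋ)=(0.423598, -0.826918) → end (x,ẋ)=(-0.626366, -4.734749)

1 0.3230 -0.0503 0.2921
2 0.7620 0.1319 0.6743
3 1.1810 0.3497 0.5218
4 1.8020 0.5431 0.3001
5 2.3840 0.4236 -0.8269
6 2.8240 -0.6264 -4.7347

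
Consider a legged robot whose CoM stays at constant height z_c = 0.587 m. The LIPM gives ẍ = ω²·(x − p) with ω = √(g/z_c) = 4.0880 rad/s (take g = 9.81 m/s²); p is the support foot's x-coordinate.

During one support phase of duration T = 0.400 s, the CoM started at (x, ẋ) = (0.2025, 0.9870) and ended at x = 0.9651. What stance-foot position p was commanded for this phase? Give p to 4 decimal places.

ωT = 4.0880·0.400 = 1.635200; cosh(ωT) = 2.662699, sinh(ωT) = 2.467785
x(T) = p + (x₀−p)·cosh(ωT) + (ẋ₀/ω)·sinh(ωT) ⇒ p·(1 − cosh) = x(T) − x₀·cosh − (ẋ₀/ω)·sinh
numerator   = 0.9651 − (0.2025)·2.662699 − (0.9870/4.0880)·2.467785 = -0.169915
denominator = 1 − 2.662699 = -1.662699
p = -0.169915 / -1.662699 = 0.1022

p = 0.1022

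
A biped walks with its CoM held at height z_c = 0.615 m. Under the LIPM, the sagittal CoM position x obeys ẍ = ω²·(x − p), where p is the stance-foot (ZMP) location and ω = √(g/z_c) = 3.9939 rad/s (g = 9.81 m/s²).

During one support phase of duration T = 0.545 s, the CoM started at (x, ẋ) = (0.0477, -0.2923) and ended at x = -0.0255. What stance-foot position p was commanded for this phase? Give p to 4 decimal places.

ωT = 3.9939·0.545 = 2.176675; cosh(ωT) = 4.465182, sinh(ωT) = 4.351764
x(T) = p + (x₀−p)·cosh(ωT) + (ẋ₀/ω)·sinh(ωT) ⇒ p·(1 − cosh) = x(T) − x₀·cosh − (ẋ₀/ω)·sinh
numerator   = -0.0255 − (0.0477)·4.465182 − (-0.2923/3.9939)·4.351764 = 0.080002
denominator = 1 − 4.465182 = -3.465182
p = 0.080002 / -3.465182 = -0.0231

p = -0.0231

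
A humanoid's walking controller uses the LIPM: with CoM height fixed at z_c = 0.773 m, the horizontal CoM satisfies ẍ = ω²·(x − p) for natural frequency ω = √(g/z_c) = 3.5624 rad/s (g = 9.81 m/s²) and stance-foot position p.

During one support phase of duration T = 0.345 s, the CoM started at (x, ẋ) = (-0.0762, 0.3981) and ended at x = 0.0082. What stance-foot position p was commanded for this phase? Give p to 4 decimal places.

ωT = 3.5624·0.345 = 1.229028; cosh(ωT) = 1.855241, sinh(ωT) = 1.562664
x(T) = p + (x₀−p)·cosh(ωT) + (ẋ₀/ω)·sinh(ωT) ⇒ p·(1 − cosh) = x(T) − x₀·cosh − (ẋ₀/ω)·sinh
numerator   = 0.0082 − (-0.0762)·1.855241 − (0.3981/3.5624)·1.562664 = -0.025059
denominator = 1 − 1.855241 = -0.855241
p = -0.025059 / -0.855241 = 0.0293

p = 0.0293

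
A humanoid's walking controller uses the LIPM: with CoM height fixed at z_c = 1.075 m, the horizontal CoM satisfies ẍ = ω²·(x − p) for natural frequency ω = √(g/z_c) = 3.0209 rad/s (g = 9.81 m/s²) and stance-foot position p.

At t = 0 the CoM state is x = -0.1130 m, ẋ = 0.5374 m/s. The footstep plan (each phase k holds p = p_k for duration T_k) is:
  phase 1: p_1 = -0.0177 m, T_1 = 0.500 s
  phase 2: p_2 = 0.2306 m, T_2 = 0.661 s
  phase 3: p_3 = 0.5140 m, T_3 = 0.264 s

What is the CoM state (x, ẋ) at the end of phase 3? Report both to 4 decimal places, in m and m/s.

phase 1: p=-0.0177, T=0.500, ωT=1.510450, cosh=2.374789, sinh=2.153979; start (x,ẋ)=(-0.113000, 0.537400) → end (x,ẋ)=(0.139162, 0.656099)
phase 2: p=0.2306, T=0.661, ωT=1.996815, cosh=3.750663, sinh=3.614896; start (x,ẋ)=(0.139162, 0.656099) → end (x,ẋ)=(0.672756, 1.462287)
phase 3: p=0.5140, T=0.264, ωT=0.797518, cosh=1.335234, sinh=0.884789; start (x,ẋ)=(0.672756, 1.462287) → end (x,ẋ)=(1.154264, 2.376827)

x = 1.1543, ẋ = 2.3768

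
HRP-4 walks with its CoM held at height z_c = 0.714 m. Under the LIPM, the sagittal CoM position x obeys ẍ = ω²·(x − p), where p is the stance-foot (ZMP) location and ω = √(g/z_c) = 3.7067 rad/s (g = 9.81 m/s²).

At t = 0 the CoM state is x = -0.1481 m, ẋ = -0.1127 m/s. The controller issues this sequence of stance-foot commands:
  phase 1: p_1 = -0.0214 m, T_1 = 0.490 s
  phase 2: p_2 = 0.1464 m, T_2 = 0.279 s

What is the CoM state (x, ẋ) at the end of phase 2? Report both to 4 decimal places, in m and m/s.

x = -1.4808, ẋ = -5.7898

phase 1: p=-0.0214, T=0.490, ωT=1.816283, cosh=3.155795, sinh=2.993166; start (x,ẋ)=(-0.148100, -0.112700) → end (x,ẋ)=(-0.512245, -1.761365)
phase 2: p=0.1464, T=0.279, ωT=1.034169, cosh=1.584145, sinh=1.228624; start (x,ẋ)=(-0.512245, -1.761365) → end (x,ẋ)=(-1.480811, -5.789817)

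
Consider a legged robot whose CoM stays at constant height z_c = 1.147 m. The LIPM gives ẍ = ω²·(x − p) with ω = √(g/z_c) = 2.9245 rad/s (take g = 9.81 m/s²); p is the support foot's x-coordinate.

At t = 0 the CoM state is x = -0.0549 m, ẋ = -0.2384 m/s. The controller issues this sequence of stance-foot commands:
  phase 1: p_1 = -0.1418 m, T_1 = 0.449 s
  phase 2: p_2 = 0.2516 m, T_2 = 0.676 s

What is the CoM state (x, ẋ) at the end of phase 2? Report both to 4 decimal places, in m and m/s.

phase 1: p=-0.1418, T=0.449, ωT=1.313101, cosh=1.993334, sinh=1.724349; start (x,ẋ)=(-0.054900, -0.238400) → end (x,ẋ)=(-0.109145, -0.036986)
phase 2: p=0.2516, T=0.676, ωT=1.976962, cosh=3.679631, sinh=3.541142; start (x,ẋ)=(-0.109145, -0.036986) → end (x,ẋ)=(-1.120594, -3.871998)

x = -1.1206, ẋ = -3.8720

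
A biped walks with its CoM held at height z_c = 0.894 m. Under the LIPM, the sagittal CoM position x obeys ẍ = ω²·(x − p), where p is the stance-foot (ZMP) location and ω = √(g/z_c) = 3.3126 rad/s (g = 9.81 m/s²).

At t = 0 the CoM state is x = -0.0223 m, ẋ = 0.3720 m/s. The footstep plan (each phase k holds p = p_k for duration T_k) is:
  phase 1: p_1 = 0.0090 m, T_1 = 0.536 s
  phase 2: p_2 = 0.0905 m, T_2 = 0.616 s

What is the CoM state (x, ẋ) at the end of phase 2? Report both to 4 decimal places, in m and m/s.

x = 1.6098, ẋ = 5.0785

phase 1: p=0.0090, T=0.536, ωT=1.775554, cosh=3.036469, sinh=2.867079; start (x,ẋ)=(-0.022300, 0.372000) → end (x,ẋ)=(0.235927, 0.832295)
phase 2: p=0.0905, T=0.616, ωT=2.040562, cosh=3.912443, sinh=3.782487; start (x,ẋ)=(0.235927, 0.832295) → end (x,ẋ)=(1.609831, 5.078491)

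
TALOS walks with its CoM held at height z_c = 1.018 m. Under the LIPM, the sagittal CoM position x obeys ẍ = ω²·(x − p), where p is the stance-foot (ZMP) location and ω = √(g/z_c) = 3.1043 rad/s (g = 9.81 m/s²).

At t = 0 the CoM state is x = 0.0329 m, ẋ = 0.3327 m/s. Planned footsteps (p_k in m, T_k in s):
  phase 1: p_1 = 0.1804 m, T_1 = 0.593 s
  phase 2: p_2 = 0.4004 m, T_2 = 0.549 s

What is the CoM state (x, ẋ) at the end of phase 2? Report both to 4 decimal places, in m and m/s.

x = -0.9265, ẋ = -3.9721

phase 1: p=0.1804, T=0.593, ωT=1.840850, cosh=3.230287, sinh=3.071605; start (x,ẋ)=(0.032900, 0.332700) → end (x,ẋ)=(0.033129, -0.331723)
phase 2: p=0.4004, T=0.549, ωT=1.704261, cosh=2.839613, sinh=2.657707; start (x,ẋ)=(0.033129, -0.331723) → end (x,ẋ)=(-0.926509, -3.972071)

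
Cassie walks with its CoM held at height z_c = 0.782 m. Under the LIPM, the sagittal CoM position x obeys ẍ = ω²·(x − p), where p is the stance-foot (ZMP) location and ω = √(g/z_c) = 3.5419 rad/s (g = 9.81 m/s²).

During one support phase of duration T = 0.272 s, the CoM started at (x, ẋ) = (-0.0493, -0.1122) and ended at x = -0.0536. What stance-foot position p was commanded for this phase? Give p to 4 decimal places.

ωT = 3.5419·0.272 = 0.963397; cosh(ωT) = 1.501089, sinh(ωT) = 1.119494
x(T) = p + (x₀−p)·cosh(ωT) + (ẋ₀/ω)·sinh(ωT) ⇒ p·(1 − cosh) = x(T) − x₀·cosh − (ẋ₀/ω)·sinh
numerator   = -0.0536 − (-0.0493)·1.501089 − (-0.1122/3.5419)·1.119494 = 0.055867
denominator = 1 − 1.501089 = -0.501089
p = 0.055867 / -0.501089 = -0.1115

p = -0.1115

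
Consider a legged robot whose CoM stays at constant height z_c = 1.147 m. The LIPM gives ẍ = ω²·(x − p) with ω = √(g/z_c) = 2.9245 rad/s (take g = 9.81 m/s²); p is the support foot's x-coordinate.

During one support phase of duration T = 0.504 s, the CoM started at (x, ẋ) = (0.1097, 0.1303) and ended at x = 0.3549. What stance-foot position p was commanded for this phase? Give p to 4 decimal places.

ωT = 2.9245·0.504 = 1.473948; cosh(ωT) = 2.297730, sinh(ωT) = 2.068710
x(T) = p + (x₀−p)·cosh(ωT) + (ẋ₀/ω)·sinh(ωT) ⇒ p·(1 − cosh) = x(T) − x₀·cosh − (ẋ₀/ω)·sinh
numerator   = 0.3549 − (0.1097)·2.297730 − (0.1303/2.9245)·2.068710 = 0.010668
denominator = 1 − 2.297730 = -1.297730
p = 0.010668 / -1.297730 = -0.0082

p = -0.0082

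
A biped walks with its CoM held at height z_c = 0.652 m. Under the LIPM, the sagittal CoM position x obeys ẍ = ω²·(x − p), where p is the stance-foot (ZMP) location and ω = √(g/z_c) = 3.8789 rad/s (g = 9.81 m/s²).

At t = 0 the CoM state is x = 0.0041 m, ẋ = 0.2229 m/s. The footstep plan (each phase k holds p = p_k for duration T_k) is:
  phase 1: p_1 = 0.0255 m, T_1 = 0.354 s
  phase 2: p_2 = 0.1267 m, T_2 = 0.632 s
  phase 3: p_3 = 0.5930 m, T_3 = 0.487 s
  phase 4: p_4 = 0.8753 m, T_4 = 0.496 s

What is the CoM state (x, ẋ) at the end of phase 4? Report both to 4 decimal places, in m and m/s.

phase 1: p=0.0255, T=0.354, ωT=1.373131, cosh=2.100501, sinh=1.847189; start (x,ẋ)=(0.004100, 0.222900) → end (x,ẋ)=(0.086697, 0.314869)
phase 2: p=0.1267, T=0.632, ωT=2.451465, cosh=5.845751, sinh=5.759583; start (x,ẋ)=(0.086697, 0.314869) → end (x,ẋ)=(0.360389, 0.946959)
phase 3: p=0.5930, T=0.487, ωT=1.889024, cosh=3.382066, sinh=3.230847; start (x,ẋ)=(0.360389, 0.946959) → end (x,ẋ)=(0.595044, 0.287567)
phase 4: p=0.8753, T=0.496, ωT=1.923934, cosh=3.496939, sinh=3.350908; start (x,ẋ)=(0.595044, 0.287567) → end (x,ẋ)=(0.143684, -2.637124)

x = 0.1437, ẋ = -2.6371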